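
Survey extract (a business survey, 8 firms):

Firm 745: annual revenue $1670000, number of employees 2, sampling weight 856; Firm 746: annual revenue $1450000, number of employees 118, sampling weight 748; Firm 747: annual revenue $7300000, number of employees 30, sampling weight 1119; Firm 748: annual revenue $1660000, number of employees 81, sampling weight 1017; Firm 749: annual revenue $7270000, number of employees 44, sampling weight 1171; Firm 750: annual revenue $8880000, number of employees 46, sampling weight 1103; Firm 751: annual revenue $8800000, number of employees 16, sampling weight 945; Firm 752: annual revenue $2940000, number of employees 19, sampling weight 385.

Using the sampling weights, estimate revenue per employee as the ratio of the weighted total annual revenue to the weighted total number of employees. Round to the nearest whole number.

Σ wᵢ·y = 40126750000
Σ wᵢ·x = 2×856 + 118×748 + 30×1119 + 81×1017 + 44×1171 + 46×1103 + 16×945 + 19×385
  = 1712 + 88264 + 33570 + 82377 + 51524 + 50738 + 15120 + 7315 = 330620
Ratio = 40126750000 / 330620 = 121368.19

121368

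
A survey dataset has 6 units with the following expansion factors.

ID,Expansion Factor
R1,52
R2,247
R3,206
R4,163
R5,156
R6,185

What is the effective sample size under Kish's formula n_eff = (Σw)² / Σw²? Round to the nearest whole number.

Σ wᵢ = 52 + 247 + 206 + 163 + 156 + 185 = 1009
Σ wᵢ² = 2704 + 61009 + 42436 + 26569 + 24336 + 34225 = 191279
n_eff = 1009² / 191279 = 1018081 / 191279 = 5.3224923

5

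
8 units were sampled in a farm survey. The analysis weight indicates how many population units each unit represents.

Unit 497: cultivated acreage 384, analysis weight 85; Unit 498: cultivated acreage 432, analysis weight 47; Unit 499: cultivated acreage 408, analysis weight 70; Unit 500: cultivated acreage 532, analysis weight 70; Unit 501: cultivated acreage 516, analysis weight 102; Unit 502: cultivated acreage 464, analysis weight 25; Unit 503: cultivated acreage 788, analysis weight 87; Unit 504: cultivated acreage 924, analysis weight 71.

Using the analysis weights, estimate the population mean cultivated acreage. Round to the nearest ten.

Weighted sum = 384×85 + 432×47 + 408×70 + 532×70 + 516×102 + 464×25 + 788×87 + 924×71
  = 32640 + 20304 + 28560 + 37240 + 52632 + 11600 + 68556 + 65604 = 317136
Sum of weights = 557
Weighted mean = 317136 / 557 = 569.36445

570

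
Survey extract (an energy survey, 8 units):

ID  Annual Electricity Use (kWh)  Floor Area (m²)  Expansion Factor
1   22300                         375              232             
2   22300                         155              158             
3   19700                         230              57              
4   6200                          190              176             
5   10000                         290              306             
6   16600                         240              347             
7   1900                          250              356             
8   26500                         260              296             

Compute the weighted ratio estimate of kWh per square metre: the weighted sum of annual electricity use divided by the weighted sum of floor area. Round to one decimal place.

57.0

Σ wᵢ·y = 22300×232 + 22300×158 + 19700×57 + 6200×176 + 10000×306 + 16600×347 + 1900×356 + 26500×296
  = 28251700
Σ wᵢ·x = 375×232 + 155×158 + 230×57 + 190×176 + 290×306 + 240×347 + 250×356 + 260×296
  = 87000 + 24490 + 13110 + 33440 + 88740 + 83280 + 89000 + 76960 = 496020
Ratio = 28251700 / 496020 = 56.956776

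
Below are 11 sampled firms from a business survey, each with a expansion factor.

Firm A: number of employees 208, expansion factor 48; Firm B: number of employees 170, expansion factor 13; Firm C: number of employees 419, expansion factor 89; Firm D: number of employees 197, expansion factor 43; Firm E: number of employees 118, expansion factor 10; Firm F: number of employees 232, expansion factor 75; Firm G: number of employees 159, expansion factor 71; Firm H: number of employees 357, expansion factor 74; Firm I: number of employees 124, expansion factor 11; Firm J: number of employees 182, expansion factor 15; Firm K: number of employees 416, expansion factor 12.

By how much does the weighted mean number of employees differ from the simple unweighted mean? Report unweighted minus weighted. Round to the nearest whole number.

-33

Unweighted sum = 208 + 170 + 419 + 197 + 118 + 232 + 159 + 357 + 124 + 182 + 416 = 2582
Unweighted mean = 2582 / 11 = 234.72727
Weighted sum = 208×48 + 170×13 + 419×89 + 197×43 + 118×10 + 232×75 + 159×71 + 357×74 + 124×11 + 182×15 + 416×12
  = 9984 + 2210 + 37291 + 8471 + 1180 + 17400 + 11289 + 26418 + 1364 + 2730 + 4992 = 123329
Sum of weights = 48 + 13 + 89 + 43 + 10 + 75 + 71 + 74 + 11 + 15 + 12 = 461
Weighted mean = 123329 / 461 = 267.52495
Difference (unweighted minus weighted) = -32.797673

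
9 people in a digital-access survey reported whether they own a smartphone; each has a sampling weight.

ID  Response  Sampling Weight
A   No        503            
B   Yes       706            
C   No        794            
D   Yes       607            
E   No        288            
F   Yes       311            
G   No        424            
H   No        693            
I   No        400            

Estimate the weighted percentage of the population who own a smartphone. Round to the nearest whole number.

34

Sum of weights for 'Yes' = 706 + 607 + 311 = 1624
Total weight = 503 + 706 + 794 + 607 + 288 + 311 + 424 + 693 + 400 = 4726
Weighted proportion = 1624 / 4726 = 0.34363098 → 34.363098%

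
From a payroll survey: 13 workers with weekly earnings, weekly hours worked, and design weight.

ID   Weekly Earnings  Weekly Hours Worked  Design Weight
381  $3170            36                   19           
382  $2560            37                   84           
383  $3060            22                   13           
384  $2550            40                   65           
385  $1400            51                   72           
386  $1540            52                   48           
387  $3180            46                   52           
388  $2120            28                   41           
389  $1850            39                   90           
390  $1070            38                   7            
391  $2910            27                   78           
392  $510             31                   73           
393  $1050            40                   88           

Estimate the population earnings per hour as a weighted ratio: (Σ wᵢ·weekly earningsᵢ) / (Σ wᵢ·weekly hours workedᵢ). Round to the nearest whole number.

Σ wᵢ·y = 1438400
Σ wᵢ·x = 28051
Ratio = 1438400 / 28051 = 51.278029

51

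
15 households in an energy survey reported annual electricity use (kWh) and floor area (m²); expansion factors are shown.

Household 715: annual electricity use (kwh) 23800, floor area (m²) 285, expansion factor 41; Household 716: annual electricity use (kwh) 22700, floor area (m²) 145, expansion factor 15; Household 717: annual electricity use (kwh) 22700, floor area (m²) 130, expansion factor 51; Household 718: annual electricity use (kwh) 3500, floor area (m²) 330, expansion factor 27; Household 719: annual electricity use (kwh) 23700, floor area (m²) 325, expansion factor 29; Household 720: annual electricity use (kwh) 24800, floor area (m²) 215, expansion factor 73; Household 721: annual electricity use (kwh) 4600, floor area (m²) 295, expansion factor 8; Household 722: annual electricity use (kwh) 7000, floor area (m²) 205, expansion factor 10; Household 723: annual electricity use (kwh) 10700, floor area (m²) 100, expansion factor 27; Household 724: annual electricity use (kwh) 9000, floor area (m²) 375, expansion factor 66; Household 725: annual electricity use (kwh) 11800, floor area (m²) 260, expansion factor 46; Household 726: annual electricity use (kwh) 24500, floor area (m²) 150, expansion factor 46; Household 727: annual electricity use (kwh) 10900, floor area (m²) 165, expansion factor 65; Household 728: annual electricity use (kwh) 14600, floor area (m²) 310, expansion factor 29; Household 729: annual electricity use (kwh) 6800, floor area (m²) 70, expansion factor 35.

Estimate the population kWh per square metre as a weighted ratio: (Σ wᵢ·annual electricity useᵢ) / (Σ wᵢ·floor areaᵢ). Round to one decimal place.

Σ wᵢ·y = 9095600
Σ wᵢ·x = 127405
Ratio = 9095600 / 127405 = 71.391233

71.4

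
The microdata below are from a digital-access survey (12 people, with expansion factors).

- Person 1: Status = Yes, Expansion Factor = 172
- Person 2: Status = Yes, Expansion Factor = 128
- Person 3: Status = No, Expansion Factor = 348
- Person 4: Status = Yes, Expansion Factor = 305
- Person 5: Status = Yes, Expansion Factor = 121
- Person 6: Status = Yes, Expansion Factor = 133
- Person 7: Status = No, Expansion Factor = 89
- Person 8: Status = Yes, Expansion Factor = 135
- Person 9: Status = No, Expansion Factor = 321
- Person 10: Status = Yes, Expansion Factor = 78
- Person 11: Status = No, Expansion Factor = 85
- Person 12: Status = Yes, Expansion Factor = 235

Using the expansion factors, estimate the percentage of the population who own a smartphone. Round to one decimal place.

60.8

Sum of weights for 'Yes' = 172 + 128 + 305 + 121 + 133 + 135 + 78 + 235 = 1307
Total weight = 172 + 128 + 348 + 305 + 121 + 133 + 89 + 135 + 321 + 78 + 85 + 235 = 2150
Weighted proportion = 1307 / 2150 = 0.60790698 → 60.790698%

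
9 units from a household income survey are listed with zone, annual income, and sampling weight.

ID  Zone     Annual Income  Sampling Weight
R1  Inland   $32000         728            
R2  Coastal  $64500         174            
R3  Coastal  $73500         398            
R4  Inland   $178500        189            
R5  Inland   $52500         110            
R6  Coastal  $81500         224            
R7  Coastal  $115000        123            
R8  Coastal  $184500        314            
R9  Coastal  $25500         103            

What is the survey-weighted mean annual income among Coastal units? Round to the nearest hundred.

Coastal rows: R2, R3, R6, R7, R8, R9
Weighted sum = 64500×174 + 73500×398 + 81500×224 + 115000×123 + 184500×314 + 25500×103
  = 11223000 + 29253000 + 18256000 + 14145000 + 57933000 + 2626500 = 133436500
Sum of weights = 174 + 398 + 224 + 123 + 314 + 103 = 1336
Weighted mean = 133436500 / 1336 = 99877.62

99900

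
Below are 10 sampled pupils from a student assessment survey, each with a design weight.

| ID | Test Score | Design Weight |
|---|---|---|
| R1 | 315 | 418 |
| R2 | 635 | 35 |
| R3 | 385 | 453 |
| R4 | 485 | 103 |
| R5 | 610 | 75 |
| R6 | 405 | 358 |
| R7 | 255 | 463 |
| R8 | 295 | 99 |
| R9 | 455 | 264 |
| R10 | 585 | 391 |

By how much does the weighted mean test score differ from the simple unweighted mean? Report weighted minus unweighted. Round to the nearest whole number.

-42

Unweighted sum = 315 + 635 + 385 + 485 + 610 + 405 + 255 + 295 + 455 + 585 = 4425
Unweighted mean = 4425 / 10 = 442.5
Weighted sum = 315×418 + 635×35 + 385×453 + 485×103 + 610×75 + 405×358 + 255×463 + 295×99 + 455×264 + 585×391
  = 1065120
Sum of weights = 2659
Weighted mean = 1065120 / 2659 = 400.57164
Difference (weighted minus unweighted) = -41.928357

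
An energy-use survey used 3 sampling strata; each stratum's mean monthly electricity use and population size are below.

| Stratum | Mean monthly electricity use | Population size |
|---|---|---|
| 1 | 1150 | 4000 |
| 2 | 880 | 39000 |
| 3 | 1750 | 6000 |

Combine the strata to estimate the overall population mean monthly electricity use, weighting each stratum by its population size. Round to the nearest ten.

1010

Σ Nₕ·x̄ₕ = 1150×4000 + 880×39000 + 1750×6000
  = 4600000 + 34320000 + 10500000 = 49420000
Σ Nₕ = 4000 + 39000 + 6000 = 49000
Overall mean = 49420000 / 49000 = 1008.5714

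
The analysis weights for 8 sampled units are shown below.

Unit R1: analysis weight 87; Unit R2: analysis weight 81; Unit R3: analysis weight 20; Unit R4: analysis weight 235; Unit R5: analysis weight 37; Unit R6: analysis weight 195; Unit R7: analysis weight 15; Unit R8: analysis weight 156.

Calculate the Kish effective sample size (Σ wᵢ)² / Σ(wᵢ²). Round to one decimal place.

5.1

Σ wᵢ = 87 + 81 + 20 + 235 + 37 + 195 + 15 + 156 = 826
Σ wᵢ² = 7569 + 6561 + 400 + 55225 + 1369 + 38025 + 225 + 24336 = 133710
n_eff = 826² / 133710 = 682276 / 133710 = 5.102655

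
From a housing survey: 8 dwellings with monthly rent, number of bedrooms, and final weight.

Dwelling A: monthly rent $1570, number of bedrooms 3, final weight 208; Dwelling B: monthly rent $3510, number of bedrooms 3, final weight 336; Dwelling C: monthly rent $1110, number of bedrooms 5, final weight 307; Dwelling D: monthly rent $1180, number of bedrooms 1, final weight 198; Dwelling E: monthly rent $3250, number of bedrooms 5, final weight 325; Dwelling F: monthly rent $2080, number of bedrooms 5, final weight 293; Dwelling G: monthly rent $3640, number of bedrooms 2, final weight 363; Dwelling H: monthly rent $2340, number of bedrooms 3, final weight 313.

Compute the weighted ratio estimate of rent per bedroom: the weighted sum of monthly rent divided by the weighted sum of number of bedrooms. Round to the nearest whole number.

714

Σ wᵢ·y = 1570×208 + 3510×336 + 1110×307 + 1180×198 + 3250×325 + 2080×293 + 3640×363 + 2340×313
  = 326560 + 1179360 + 340770 + 233640 + 1056250 + 609440 + 1321320 + 732420 = 5799760
Σ wᵢ·x = 3×208 + 3×336 + 5×307 + 1×198 + 5×325 + 5×293 + 2×363 + 3×313
  = 8120
Ratio = 5799760 / 8120 = 714.25616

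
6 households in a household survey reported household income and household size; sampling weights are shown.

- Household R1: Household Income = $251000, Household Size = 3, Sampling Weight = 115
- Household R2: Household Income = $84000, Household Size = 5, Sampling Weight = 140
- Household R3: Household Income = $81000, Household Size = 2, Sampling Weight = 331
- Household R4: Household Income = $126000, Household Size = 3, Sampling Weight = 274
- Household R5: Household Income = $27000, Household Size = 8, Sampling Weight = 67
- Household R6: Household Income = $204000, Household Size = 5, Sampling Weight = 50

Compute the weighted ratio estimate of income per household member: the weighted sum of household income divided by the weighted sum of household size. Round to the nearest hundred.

Σ wᵢ·y = 251000×115 + 84000×140 + 81000×331 + 126000×274 + 27000×67 + 204000×50
  = 28865000 + 11760000 + 26811000 + 34524000 + 1809000 + 10200000 = 113969000
Σ wᵢ·x = 3×115 + 5×140 + 2×331 + 3×274 + 8×67 + 5×50
  = 345 + 700 + 662 + 822 + 536 + 250 = 3315
Ratio = 113969000 / 3315 = 34379.789

34400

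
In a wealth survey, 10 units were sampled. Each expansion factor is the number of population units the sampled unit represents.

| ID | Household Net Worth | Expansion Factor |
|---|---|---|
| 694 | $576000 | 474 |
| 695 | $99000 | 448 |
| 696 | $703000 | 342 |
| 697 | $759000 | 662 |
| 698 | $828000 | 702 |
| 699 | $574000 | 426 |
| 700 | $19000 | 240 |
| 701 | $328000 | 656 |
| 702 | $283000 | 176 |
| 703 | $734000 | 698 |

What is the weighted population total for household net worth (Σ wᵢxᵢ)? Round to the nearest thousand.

2667908000

Weighted total = 576000×474 + 99000×448 + 703000×342 + 759000×662 + 828000×702 + 574000×426 + 19000×240 + 328000×656 + 283000×176 + 734000×698
  = 273024000 + 44352000 + 240426000 + 502458000 + 581256000 + 244524000 + 4560000 + 215168000 + 49808000 + 512332000 = 2667908000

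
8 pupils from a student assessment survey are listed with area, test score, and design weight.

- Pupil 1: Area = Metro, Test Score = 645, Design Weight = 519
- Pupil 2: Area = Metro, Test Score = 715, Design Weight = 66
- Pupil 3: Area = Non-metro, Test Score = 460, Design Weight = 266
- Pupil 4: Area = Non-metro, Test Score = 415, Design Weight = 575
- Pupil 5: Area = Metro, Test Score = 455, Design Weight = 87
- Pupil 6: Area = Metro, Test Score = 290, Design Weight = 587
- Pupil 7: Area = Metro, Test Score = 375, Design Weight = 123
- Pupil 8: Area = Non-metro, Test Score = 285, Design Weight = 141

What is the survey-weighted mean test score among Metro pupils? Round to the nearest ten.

460

Metro rows: 1, 2, 5, 6, 7
Weighted sum = 645×519 + 715×66 + 455×87 + 290×587 + 375×123
  = 637885
Sum of weights = 519 + 66 + 87 + 587 + 123 = 1382
Weighted mean = 637885 / 1382 = 461.56657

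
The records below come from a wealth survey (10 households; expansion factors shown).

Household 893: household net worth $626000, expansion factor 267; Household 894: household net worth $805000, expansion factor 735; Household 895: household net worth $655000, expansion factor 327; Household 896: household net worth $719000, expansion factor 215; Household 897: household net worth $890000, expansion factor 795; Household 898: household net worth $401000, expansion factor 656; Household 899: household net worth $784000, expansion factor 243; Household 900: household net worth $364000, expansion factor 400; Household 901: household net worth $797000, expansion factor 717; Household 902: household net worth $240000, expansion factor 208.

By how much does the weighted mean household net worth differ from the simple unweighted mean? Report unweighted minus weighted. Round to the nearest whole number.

-41563

Unweighted sum = 626000 + 805000 + 655000 + 719000 + 890000 + 401000 + 784000 + 364000 + 797000 + 240000 = 6281000
Unweighted mean = 6281000 / 10 = 628100
Weighted sum = 626000×267 + 805000×735 + 655000×327 + 719000×215 + 890000×795 + 401000×656 + 784000×243 + 364000×400 + 797000×717 + 240000×208
  = 167142000 + 591675000 + 214185000 + 154585000 + 707550000 + 263056000 + 190512000 + 145600000 + 571449000 + 49920000 = 3055674000
Sum of weights = 267 + 735 + 327 + 215 + 795 + 656 + 243 + 400 + 717 + 208 = 4563
Weighted mean = 3055674000 / 4563 = 669663.38
Difference (unweighted minus weighted) = -41563.379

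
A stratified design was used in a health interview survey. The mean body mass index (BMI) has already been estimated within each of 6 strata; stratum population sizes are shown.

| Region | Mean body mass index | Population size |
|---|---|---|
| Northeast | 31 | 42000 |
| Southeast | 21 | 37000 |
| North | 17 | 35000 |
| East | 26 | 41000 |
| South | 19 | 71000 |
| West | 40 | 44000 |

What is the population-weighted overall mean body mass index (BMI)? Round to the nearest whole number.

25

Σ Nₕ·x̄ₕ = 31×42000 + 21×37000 + 17×35000 + 26×41000 + 19×71000 + 40×44000
  = 1302000 + 777000 + 595000 + 1066000 + 1349000 + 1760000 = 6849000
Σ Nₕ = 42000 + 37000 + 35000 + 41000 + 71000 + 44000 = 270000
Overall mean = 6849000 / 270000 = 25.366667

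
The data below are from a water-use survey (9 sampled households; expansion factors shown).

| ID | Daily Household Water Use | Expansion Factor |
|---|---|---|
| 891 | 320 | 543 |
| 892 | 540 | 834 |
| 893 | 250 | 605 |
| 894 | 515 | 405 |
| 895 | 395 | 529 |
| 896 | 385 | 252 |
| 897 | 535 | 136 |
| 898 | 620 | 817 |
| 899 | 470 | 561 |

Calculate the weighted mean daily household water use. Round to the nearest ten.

460

Weighted sum = 320×543 + 540×834 + 250×605 + 515×405 + 395×529 + 385×252 + 535×136 + 620×817 + 470×561
  = 173760 + 450360 + 151250 + 208575 + 208955 + 97020 + 72760 + 506540 + 263670 = 2132890
Sum of weights = 543 + 834 + 605 + 405 + 529 + 252 + 136 + 817 + 561 = 4682
Weighted mean = 2132890 / 4682 = 455.55105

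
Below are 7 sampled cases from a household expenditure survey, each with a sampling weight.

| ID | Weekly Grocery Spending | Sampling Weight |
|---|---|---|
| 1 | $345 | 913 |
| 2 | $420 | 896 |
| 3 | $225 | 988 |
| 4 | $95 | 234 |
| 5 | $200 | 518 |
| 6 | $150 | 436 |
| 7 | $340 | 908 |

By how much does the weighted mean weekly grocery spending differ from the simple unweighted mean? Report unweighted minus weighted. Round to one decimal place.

-35.3

Unweighted sum = 1775
Unweighted mean = 1775 / 7 = 253.57143
Weighted sum = 1413555
Sum of weights = 913 + 896 + 988 + 234 + 518 + 436 + 908 = 4893
Weighted mean = 1413555 / 4893 = 288.89332
Difference (unweighted minus weighted) = -35.321888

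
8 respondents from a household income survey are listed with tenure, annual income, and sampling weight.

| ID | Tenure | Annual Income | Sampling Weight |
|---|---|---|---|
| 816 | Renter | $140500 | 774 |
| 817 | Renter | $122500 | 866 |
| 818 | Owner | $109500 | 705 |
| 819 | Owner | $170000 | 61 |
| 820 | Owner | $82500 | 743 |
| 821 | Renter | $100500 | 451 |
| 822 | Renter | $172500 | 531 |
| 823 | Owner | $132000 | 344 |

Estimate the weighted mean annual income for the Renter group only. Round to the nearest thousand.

Renter rows: 816, 817, 821, 822
Weighted sum = 140500×774 + 122500×866 + 100500×451 + 172500×531
  = 351755000
Sum of weights = 774 + 866 + 451 + 531 = 2622
Weighted mean = 351755000 / 2622 = 134155.23

134000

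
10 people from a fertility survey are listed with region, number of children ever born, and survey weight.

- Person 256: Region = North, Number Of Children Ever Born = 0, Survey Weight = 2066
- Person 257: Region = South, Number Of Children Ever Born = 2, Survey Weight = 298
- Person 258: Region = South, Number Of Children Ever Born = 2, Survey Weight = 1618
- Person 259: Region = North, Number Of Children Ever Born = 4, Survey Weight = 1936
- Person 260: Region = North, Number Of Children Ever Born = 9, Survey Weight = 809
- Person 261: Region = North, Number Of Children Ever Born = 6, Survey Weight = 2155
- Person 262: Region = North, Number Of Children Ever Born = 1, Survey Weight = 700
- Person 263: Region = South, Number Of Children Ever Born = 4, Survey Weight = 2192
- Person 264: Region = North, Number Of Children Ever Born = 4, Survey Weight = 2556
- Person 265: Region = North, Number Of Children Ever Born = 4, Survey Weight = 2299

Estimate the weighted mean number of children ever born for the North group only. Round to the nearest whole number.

North rows: 256, 259, 260, 261, 262, 264, 265
Weighted sum = 48075
Sum of weights = 2066 + 1936 + 809 + 2155 + 700 + 2556 + 2299 = 12521
Weighted mean = 48075 / 12521 = 3.8395496

4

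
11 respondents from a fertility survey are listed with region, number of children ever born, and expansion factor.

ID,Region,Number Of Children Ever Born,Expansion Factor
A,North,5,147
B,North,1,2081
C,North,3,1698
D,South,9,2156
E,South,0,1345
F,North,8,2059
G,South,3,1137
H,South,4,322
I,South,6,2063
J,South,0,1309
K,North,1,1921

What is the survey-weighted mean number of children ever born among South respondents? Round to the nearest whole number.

South rows: D, E, G, H, I, J
Weighted sum = 36481
Sum of weights = 2156 + 1345 + 1137 + 322 + 2063 + 1309 = 8332
Weighted mean = 36481 / 8332 = 4.3784205

4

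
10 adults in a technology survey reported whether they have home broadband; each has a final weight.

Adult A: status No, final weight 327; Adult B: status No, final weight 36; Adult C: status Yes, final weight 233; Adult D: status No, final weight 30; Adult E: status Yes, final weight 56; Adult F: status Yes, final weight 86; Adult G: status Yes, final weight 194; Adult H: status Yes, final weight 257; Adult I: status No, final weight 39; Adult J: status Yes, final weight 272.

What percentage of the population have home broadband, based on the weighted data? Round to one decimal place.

Sum of weights for 'Yes' = 233 + 56 + 86 + 194 + 257 + 272 = 1098
Total weight = 327 + 36 + 233 + 30 + 56 + 86 + 194 + 257 + 39 + 272 = 1530
Weighted proportion = 1098 / 1530 = 0.71764706 → 71.764706%

71.8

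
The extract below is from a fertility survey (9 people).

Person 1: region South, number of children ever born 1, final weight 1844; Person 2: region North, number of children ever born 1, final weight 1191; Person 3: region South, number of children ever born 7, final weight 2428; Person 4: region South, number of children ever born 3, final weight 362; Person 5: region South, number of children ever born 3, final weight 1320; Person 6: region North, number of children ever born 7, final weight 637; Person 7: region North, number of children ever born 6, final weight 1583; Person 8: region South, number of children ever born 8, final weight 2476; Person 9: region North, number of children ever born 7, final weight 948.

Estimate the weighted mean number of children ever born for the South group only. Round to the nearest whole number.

South rows: 1, 3, 4, 5, 8
Weighted sum = 1×1844 + 7×2428 + 3×362 + 3×1320 + 8×2476
  = 43694
Sum of weights = 1844 + 2428 + 362 + 1320 + 2476 = 8430
Weighted mean = 43694 / 8430 = 5.1831554

5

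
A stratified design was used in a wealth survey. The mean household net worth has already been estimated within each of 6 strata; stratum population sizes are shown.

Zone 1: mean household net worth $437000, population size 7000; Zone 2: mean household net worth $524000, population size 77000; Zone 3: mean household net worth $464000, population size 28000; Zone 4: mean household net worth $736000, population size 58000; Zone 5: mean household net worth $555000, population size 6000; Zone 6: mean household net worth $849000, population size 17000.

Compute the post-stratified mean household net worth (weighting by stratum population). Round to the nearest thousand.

605000

Σ Nₕ·x̄ₕ = 437000×7000 + 524000×77000 + 464000×28000 + 736000×58000 + 555000×6000 + 849000×17000
  = 116850000000
Σ Nₕ = 7000 + 77000 + 28000 + 58000 + 6000 + 17000 = 193000
Overall mean = 116850000000 / 193000 = 605440.41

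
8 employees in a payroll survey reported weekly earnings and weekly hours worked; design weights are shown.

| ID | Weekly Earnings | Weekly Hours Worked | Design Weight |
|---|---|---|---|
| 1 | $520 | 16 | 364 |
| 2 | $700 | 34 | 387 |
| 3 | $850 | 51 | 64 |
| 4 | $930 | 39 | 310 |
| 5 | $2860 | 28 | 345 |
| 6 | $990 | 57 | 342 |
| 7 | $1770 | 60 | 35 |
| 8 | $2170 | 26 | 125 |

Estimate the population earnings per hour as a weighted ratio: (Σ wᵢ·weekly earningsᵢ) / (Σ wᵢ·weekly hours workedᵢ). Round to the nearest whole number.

Σ wᵢ·y = 520×364 + 700×387 + 850×64 + 930×310 + 2860×345 + 990×342 + 1770×35 + 2170×125
  = 189280 + 270900 + 54400 + 288300 + 986700 + 338580 + 61950 + 271250 = 2461360
Σ wᵢ·x = 16×364 + 34×387 + 51×64 + 39×310 + 28×345 + 57×342 + 60×35 + 26×125
  = 5824 + 13158 + 3264 + 12090 + 9660 + 19494 + 2100 + 3250 = 68840
Ratio = 2461360 / 68840 = 35.754794

36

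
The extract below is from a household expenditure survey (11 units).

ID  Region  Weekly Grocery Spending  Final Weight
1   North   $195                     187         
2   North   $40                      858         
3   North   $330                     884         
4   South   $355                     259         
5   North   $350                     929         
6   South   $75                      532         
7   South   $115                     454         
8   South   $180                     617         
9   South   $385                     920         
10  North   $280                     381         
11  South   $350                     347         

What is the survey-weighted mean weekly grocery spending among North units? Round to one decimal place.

245.2

North rows: 1, 2, 3, 5, 10
Weighted sum = 195×187 + 40×858 + 330×884 + 350×929 + 280×381
  = 794335
Sum of weights = 187 + 858 + 884 + 929 + 381 = 3239
Weighted mean = 794335 / 3239 = 245.24082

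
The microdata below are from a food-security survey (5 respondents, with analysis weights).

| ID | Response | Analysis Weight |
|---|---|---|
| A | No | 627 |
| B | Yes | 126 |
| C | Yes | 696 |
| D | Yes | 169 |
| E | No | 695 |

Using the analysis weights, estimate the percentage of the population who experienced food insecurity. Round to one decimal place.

42.8

Sum of weights for 'Yes' = 126 + 696 + 169 = 991
Total weight = 627 + 126 + 696 + 169 + 695 = 2313
Weighted proportion = 991 / 2313 = 0.4284479 → 42.84479%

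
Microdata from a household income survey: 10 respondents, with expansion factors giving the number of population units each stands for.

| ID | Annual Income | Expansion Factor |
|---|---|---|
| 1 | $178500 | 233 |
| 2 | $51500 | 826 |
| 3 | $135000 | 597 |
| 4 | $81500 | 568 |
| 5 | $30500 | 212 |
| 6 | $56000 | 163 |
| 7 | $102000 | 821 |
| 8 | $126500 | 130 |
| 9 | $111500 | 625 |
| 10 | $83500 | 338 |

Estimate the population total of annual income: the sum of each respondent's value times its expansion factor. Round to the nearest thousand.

Weighted total = 178500×233 + 51500×826 + 135000×597 + 81500×568 + 30500×212 + 56000×163 + 102000×821 + 126500×130 + 111500×625 + 83500×338
  = 424708000

424708000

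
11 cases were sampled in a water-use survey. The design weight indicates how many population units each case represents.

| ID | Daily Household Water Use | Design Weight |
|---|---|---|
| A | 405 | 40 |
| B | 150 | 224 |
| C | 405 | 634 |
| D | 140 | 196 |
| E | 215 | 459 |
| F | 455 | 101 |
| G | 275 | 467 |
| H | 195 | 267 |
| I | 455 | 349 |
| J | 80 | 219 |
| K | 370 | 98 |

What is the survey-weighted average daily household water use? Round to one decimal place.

285.4

Weighted sum = 405×40 + 150×224 + 405×634 + 140×196 + 215×459 + 455×101 + 275×467 + 195×267 + 455×349 + 80×219 + 370×98
  = 16200 + 33600 + 256770 + 27440 + 98685 + 45955 + 128425 + 52065 + 158795 + 17520 + 36260 = 871715
Sum of weights = 40 + 224 + 634 + 196 + 459 + 101 + 467 + 267 + 349 + 219 + 98 = 3054
Weighted mean = 871715 / 3054 = 285.43386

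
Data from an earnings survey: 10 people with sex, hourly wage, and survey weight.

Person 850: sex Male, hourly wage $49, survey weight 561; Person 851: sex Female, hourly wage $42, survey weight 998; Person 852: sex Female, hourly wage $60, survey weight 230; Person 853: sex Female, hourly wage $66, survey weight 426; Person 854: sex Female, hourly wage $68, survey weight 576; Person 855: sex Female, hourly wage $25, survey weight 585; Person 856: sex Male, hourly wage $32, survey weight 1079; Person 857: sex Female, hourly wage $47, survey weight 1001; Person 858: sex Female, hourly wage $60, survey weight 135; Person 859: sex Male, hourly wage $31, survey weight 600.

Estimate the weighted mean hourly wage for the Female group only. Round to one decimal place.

48.8

Female rows: 851, 852, 853, 854, 855, 857, 858
Weighted sum = 42×998 + 60×230 + 66×426 + 68×576 + 25×585 + 47×1001 + 60×135
  = 192772
Sum of weights = 998 + 230 + 426 + 576 + 585 + 1001 + 135 = 3951
Weighted mean = 192772 / 3951 = 48.790686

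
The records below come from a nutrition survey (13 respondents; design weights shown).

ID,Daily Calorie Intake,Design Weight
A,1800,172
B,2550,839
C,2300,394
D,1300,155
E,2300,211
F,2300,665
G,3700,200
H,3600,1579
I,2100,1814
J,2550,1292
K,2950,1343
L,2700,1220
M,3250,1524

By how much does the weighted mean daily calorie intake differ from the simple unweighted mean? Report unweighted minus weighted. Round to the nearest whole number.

-175

Unweighted sum = 33400
Unweighted mean = 33400 / 13 = 2569.2308
Weighted sum = 31308800
Sum of weights = 11408
Weighted mean = 31308800 / 11408 = 2744.46
Difference (unweighted minus weighted) = -175.22926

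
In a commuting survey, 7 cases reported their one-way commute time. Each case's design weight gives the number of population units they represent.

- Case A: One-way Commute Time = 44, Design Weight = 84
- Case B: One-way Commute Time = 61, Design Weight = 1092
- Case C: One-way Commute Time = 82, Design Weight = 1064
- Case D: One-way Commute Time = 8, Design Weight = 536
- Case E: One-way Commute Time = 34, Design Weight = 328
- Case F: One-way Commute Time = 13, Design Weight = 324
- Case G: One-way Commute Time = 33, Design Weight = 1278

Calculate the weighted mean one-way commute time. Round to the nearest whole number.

Weighted sum = 44×84 + 61×1092 + 82×1064 + 8×536 + 34×328 + 13×324 + 33×1278
  = 3696 + 66612 + 87248 + 4288 + 11152 + 4212 + 42174 = 219382
Sum of weights = 84 + 1092 + 1064 + 536 + 328 + 324 + 1278 = 4706
Weighted mean = 219382 / 4706 = 46.61751

47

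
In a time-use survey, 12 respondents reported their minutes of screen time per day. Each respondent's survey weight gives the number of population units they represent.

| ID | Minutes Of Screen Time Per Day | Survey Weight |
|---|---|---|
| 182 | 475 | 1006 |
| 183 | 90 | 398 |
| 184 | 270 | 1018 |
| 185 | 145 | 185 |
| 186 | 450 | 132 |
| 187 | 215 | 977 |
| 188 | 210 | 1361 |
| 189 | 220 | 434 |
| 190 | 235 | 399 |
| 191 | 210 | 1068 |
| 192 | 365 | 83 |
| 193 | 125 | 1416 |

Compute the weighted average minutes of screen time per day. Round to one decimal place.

Weighted sum = 475×1006 + 90×398 + 270×1018 + 145×185 + 450×132 + 215×977 + 210×1361 + 220×434 + 235×399 + 210×1068 + 365×83 + 125×1416
  = 477850 + 35820 + 274860 + 26825 + 59400 + 210055 + 285810 + 95480 + 93765 + 224280 + 30295 + 177000 = 1991440
Sum of weights = 1006 + 398 + 1018 + 185 + 132 + 977 + 1361 + 434 + 399 + 1068 + 83 + 1416 = 8477
Weighted mean = 1991440 / 8477 = 234.92273

234.9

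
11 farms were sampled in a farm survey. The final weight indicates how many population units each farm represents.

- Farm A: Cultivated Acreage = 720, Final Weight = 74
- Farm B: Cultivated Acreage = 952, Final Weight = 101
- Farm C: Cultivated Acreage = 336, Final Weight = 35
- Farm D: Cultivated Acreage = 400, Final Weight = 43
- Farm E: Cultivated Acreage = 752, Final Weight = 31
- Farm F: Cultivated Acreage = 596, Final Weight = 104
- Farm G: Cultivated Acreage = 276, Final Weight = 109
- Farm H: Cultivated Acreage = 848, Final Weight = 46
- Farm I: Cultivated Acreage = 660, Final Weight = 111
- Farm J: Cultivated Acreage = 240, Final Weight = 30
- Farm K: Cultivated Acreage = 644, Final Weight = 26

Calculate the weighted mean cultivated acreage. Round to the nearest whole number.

606

Weighted sum = 720×74 + 952×101 + 336×35 + 400×43 + 752×31 + 596×104 + 276×109 + 848×46 + 660×111 + 240×30 + 644×26
  = 53280 + 96152 + 11760 + 17200 + 23312 + 61984 + 30084 + 39008 + 73260 + 7200 + 16744 = 429984
Sum of weights = 74 + 101 + 35 + 43 + 31 + 104 + 109 + 46 + 111 + 30 + 26 = 710
Weighted mean = 429984 / 710 = 605.61127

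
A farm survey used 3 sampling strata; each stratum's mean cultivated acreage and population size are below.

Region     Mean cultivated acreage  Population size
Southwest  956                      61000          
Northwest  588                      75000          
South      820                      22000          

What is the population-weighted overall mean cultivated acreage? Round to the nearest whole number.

762

Σ Nₕ·x̄ₕ = 956×61000 + 588×75000 + 820×22000
  = 120456000
Σ Nₕ = 61000 + 75000 + 22000 = 158000
Overall mean = 120456000 / 158000 = 762.37975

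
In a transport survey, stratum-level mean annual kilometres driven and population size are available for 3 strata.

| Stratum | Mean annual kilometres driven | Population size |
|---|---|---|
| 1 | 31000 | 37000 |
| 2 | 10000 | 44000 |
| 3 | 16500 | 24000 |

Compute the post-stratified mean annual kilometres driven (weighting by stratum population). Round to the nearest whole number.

18886

Σ Nₕ·x̄ₕ = 31000×37000 + 10000×44000 + 16500×24000
  = 1147000000 + 440000000 + 396000000 = 1983000000
Σ Nₕ = 37000 + 44000 + 24000 = 105000
Overall mean = 1983000000 / 105000 = 18885.714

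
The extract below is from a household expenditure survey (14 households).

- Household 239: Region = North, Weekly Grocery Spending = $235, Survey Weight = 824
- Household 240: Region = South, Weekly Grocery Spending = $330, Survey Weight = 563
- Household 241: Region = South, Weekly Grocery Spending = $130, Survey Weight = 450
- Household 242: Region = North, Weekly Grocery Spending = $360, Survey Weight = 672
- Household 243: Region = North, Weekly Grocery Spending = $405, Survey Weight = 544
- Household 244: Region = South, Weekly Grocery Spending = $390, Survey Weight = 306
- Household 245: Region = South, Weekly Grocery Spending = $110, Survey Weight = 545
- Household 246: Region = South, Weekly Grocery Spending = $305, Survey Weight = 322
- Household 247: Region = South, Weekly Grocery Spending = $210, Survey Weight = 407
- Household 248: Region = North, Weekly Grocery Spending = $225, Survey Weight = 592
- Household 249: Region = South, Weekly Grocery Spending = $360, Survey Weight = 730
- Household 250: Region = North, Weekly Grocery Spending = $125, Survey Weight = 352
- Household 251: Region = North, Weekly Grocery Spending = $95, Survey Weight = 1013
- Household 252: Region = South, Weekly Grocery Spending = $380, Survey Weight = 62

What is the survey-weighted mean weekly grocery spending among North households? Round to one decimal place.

North rows: 239, 242, 243, 248, 250, 251
Weighted sum = 235×824 + 360×672 + 405×544 + 225×592 + 125×352 + 95×1013
  = 193640 + 241920 + 220320 + 133200 + 44000 + 96235 = 929315
Sum of weights = 824 + 672 + 544 + 592 + 352 + 1013 = 3997
Weighted mean = 929315 / 3997 = 232.50313

232.5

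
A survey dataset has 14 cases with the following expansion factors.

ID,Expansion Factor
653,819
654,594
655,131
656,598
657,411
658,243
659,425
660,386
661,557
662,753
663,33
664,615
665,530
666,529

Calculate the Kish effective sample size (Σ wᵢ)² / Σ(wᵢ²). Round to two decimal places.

Σ wᵢ = 6624
Σ wᵢ² = 3773266
n_eff = 6624² / 3773266 = 43877376 / 3773266 = 11.628487

11.63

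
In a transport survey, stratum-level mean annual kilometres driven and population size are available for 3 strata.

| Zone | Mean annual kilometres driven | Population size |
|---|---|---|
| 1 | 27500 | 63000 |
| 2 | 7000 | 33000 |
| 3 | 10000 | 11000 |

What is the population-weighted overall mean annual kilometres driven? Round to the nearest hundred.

19400

Σ Nₕ·x̄ₕ = 27500×63000 + 7000×33000 + 10000×11000
  = 2073500000
Σ Nₕ = 63000 + 33000 + 11000 = 107000
Overall mean = 2073500000 / 107000 = 19378.505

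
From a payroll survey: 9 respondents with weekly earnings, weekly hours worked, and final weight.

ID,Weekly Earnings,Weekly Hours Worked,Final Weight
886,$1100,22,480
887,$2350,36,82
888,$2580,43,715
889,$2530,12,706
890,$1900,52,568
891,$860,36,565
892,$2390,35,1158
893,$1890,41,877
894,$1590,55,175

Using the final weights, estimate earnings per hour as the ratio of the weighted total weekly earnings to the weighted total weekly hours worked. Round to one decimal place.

Σ wᵢ·y = 1100×480 + 2350×82 + 2580×715 + 2530×706 + 1900×568 + 860×565 + 2390×1158 + 1890×877 + 1590×175
  = 10620080
Σ wᵢ·x = 188717
Ratio = 10620080 / 188717 = 56.275163

56.3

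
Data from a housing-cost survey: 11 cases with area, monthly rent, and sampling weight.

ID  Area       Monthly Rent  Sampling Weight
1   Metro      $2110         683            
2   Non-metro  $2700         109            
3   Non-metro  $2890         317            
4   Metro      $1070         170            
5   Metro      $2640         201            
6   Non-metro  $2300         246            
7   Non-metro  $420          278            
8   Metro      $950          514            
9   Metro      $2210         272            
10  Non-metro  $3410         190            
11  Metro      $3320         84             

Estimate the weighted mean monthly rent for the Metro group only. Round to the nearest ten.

Metro rows: 1, 4, 5, 8, 9, 11
Weighted sum = 2110×683 + 1070×170 + 2640×201 + 950×514 + 2210×272 + 3320×84
  = 3521970
Sum of weights = 683 + 170 + 201 + 514 + 272 + 84 = 1924
Weighted mean = 3521970 / 1924 = 1830.5457

1830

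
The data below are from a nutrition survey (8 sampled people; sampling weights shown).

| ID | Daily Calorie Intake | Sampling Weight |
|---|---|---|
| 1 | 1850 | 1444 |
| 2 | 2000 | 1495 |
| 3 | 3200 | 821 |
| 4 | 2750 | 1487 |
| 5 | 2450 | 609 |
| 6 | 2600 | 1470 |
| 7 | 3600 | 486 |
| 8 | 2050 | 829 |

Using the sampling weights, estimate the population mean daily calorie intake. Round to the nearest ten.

2450

Weighted sum = 1850×1444 + 2000×1495 + 3200×821 + 2750×1487 + 2450×609 + 2600×1470 + 3600×486 + 2050×829
  = 2671400 + 2990000 + 2627200 + 4089250 + 1492050 + 3822000 + 1749600 + 1699450 = 21140950
Sum of weights = 1444 + 1495 + 821 + 1487 + 609 + 1470 + 486 + 829 = 8641
Weighted mean = 21140950 / 8641 = 2446.586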